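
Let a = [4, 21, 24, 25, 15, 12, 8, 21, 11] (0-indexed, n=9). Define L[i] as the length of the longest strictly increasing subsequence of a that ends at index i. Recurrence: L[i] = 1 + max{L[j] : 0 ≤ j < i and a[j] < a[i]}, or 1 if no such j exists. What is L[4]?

2

   i    0    1    2    3    4    5    6    7    8
a[i]    4   21   24   25   15   12    8   21   11
L[i]    1    2    3    4    2    2    2    3    3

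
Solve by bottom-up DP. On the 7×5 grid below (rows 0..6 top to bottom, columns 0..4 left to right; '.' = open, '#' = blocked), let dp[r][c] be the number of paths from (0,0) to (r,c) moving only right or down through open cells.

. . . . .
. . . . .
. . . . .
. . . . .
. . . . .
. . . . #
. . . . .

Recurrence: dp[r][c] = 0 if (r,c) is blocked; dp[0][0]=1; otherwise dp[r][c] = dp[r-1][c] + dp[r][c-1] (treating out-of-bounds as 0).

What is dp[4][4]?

70

r\c   0   1   2   3   4
  0   1   1   1   1   1
  1   1   2   3   4   5
  2   1   3   6  10  15
  3   1   4  10  20  35
  4   1   5  15  35  70
  5   1   6  21  56   0
  6   1   7  28  84  84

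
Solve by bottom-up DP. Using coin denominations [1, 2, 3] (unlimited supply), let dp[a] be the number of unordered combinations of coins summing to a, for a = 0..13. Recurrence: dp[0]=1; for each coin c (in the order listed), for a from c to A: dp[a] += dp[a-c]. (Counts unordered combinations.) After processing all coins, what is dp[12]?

19

after  coin     0     1     2     3     4     5     6     7     8     9    10    11    12    13
          1     1     1     1     1     1     1     1     1     1     1     1     1     1     1
          2     1     1     2     2     3     3     4     4     5     5     6     6     7     7
          3     1     1     2     3     4     5     7     8    10    12    14    16    19    21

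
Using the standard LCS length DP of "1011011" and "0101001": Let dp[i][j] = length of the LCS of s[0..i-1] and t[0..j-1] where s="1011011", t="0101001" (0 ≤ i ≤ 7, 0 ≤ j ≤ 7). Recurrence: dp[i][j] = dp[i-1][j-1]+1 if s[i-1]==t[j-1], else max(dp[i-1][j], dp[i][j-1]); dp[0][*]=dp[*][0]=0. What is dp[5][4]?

3

   ''  0  1  0  1  0  0  1
''  0  0  0  0  0  0  0  0
 1  0  0  1  1  1  1  1  1
 0  0  1  1  2  2  2  2  2
 1  0  1  2  2  3  3  3  3
 1  0  1  2  2  3  3  3  4
 0  0  1  2  3  3  4  4  4
 1  0  1  2  3  4  4  4  5
 1  0  1  2  3  4  4  4  5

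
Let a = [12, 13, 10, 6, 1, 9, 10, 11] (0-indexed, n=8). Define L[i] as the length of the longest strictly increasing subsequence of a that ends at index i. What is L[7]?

4

   i    0    1    2    3    4    5    6    7
a[i]   12   13   10    6    1    9   10   11
L[i]    1    2    1    1    1    2    3    4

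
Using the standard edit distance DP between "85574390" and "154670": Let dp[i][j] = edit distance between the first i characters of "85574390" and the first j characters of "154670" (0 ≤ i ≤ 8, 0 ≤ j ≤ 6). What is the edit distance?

5

   ''  1  5  4  6  7  0
''  0  1  2  3  4  5  6
 8  1  1  2  3  4  5  6
 5  2  2  1  2  3  4  5
 5  3  3  2  2  3  4  5
 7  4  4  3  3  3  3  4
 4  5  5  4  3  4  4  4
 3  6  6  5  4  4  5  5
 9  7  7  6  5  5  5  6
 0  8  8  7  6  6  6  5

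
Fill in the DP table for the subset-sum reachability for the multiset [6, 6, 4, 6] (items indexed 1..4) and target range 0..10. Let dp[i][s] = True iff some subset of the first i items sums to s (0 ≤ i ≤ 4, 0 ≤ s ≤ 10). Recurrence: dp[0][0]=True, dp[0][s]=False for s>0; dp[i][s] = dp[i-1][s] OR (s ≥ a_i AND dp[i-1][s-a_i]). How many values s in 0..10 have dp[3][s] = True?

4

i\s   0   1   2   3   4   5   6   7   8   9  10
  0   T   F   F   F   F   F   F   F   F   F   F
  1   T   F   F   F   F   F   T   F   F   F   F
  2   T   F   F   F   F   F   T   F   F   F   F
  3   T   F   F   F   T   F   T   F   F   F   T
  4   T   F   F   F   T   F   T   F   F   F   T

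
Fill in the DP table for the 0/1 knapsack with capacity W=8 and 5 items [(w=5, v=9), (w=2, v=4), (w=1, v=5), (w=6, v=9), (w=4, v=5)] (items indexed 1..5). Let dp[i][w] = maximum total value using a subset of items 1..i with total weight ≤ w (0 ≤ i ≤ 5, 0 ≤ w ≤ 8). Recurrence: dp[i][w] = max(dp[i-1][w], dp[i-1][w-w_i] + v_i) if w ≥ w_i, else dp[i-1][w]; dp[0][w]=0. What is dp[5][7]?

14

i\w   0   1   2   3   4   5   6   7   8
  0   0   0   0   0   0   0   0   0   0
  1   0   0   0   0   0   9   9   9   9
  2   0   0   4   4   4   9   9  13  13
  3   0   5   5   9   9   9  14  14  18
  4   0   5   5   9   9   9  14  14  18
  5   0   5   5   9   9  10  14  14  18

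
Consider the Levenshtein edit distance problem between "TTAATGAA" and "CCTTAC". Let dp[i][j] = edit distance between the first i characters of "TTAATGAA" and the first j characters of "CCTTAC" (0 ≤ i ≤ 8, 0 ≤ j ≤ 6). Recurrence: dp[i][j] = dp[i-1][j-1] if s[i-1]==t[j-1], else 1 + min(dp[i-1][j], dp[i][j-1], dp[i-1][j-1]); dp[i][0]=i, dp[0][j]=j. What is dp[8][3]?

7

   ''  C  C  T  T  A  C
''  0  1  2  3  4  5  6
 T  1  1  2  2  3  4  5
 T  2  2  2  2  2  3  4
 A  3  3  3  3  3  2  3
 A  4  4  4  4  4  3  3
 T  5  5  5  4  4  4  4
 G  6  6  6  5  5  5  5
 A  7  7  7  6  6  5  6
 A  8  8  8  7  7  6  6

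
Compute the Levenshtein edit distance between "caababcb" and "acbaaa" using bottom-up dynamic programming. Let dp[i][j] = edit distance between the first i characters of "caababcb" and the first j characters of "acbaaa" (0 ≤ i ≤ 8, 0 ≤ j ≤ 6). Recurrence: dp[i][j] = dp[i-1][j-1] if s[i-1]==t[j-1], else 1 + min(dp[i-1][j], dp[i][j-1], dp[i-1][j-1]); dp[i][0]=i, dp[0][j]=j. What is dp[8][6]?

5

   ''  a  c  b  a  a  a
''  0  1  2  3  4  5  6
 c  1  1  1  2  3  4  5
 a  2  1  2  2  2  3  4
 a  3  2  2  3  2  2  3
 b  4  3  3  2  3  3  3
 a  5  4  4  3  2  3  3
 b  6  5  5  4  3  3  4
 c  7  6  5  5  4  4  4
 b  8  7  6  5  5  5  5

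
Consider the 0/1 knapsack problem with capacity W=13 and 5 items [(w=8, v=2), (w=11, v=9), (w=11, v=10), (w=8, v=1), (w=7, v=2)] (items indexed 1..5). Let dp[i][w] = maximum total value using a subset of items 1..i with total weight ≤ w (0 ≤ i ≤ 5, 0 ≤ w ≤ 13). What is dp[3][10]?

2

i\w   0   1   2   3   4   5   6   7   8   9  10  11  12  13
  0   0   0   0   0   0   0   0   0   0   0   0   0   0   0
  1   0   0   0   0   0   0   0   0   2   2   2   2   2   2
  2   0   0   0   0   0   0   0   0   2   2   2   9   9   9
  3   0   0   0   0   0   0   0   0   2   2   2  10  10  10
  4   0   0   0   0   0   0   0   0   2   2   2  10  10  10
  5   0   0   0   0   0   0   0   2   2   2   2  10  10  10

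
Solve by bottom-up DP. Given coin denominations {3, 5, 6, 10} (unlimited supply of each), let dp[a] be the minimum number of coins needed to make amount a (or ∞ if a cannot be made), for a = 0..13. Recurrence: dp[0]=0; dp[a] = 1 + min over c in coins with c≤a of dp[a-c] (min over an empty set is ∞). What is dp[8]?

2

 a  0  1  2  3  4  5  6  7  8  9 10 11 12 13
dp  0  -  -  1  -  1  1  -  2  2  1  2  2  2
(- denotes ∞ / unreachable)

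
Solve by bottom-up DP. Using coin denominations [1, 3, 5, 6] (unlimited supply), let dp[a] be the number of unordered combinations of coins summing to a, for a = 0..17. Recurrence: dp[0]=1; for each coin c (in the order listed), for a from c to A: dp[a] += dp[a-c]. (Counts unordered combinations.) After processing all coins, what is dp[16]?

23

after  coin     0     1     2     3     4     5     6     7     8     9    10    11    12    13    14    15    16    17
          1     1     1     1     1     1     1     1     1     1     1     1     1     1     1     1     1     1     1
          3     1     1     1     2     2     2     3     3     3     4     4     4     5     5     5     6     6     6
          5     1     1     1     2     2     3     4     4     5     6     7     8     9    10    11    13    14    15
          6     1     1     1     2     2     3     5     5     6     8     9    11    14    15    17    21    23    26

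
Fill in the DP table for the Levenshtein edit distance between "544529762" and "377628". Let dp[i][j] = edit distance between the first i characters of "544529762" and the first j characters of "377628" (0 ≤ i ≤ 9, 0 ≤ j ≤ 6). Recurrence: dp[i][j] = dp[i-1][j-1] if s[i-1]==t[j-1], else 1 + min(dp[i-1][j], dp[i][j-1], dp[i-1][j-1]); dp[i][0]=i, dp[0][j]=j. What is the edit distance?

   ''  3  7  7  6  2  8
''  0  1  2  3  4  5  6
 5  1  1  2  3  4  5  6
 4  2  2  2  3  4  5  6
 4  3  3  3  3  4  5  6
 5  4  4  4  4  4  5  6
 2  5  5  5  5  5  4  5
 9  6  6  6  6  6  5  5
 7  7  7  6  6  7  6  6
 6  8  8  7  7  6  7  7
 2  9  9  8  8  7  6  7

7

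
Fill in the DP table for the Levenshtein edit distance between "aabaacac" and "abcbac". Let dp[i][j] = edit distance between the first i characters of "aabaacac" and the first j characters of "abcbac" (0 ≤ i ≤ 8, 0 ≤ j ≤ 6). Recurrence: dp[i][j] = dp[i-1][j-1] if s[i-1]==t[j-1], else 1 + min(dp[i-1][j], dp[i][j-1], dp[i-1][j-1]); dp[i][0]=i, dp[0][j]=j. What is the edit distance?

4

   ''  a  b  c  b  a  c
''  0  1  2  3  4  5  6
 a  1  0  1  2  3  4  5
 a  2  1  1  2  3  3  4
 b  3  2  1  2  2  3  4
 a  4  3  2  2  3  2  3
 a  5  4  3  3  3  3  3
 c  6  5  4  3  4  4  3
 a  7  6  5  4  4  4  4
 c  8  7  6  5  5  5  4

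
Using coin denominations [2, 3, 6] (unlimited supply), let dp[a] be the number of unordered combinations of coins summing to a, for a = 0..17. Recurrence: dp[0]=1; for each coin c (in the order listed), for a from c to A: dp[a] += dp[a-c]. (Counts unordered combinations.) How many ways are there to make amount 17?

after  coin     0     1     2     3     4     5     6     7     8     9    10    11    12    13    14    15    16    17
          2     1     0     1     0     1     0     1     0     1     0     1     0     1     0     1     0     1     0
          3     1     0     1     1     1     1     2     1     2     2     2     2     3     2     3     3     3     3
          6     1     0     1     1     1     1     3     1     3     3     3     3     6     3     6     6     6     6

6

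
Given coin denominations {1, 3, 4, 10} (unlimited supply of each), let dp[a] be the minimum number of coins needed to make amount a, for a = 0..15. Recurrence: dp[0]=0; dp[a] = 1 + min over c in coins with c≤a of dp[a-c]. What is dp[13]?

 a  0  1  2  3  4  5  6  7  8  9 10 11 12 13 14 15
dp  0  1  2  1  1  2  2  2  2  3  1  2  3  2  2  3

2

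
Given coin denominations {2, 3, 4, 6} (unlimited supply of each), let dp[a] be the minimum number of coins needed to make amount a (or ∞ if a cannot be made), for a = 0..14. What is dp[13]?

 a  0  1  2  3  4  5  6  7  8  9 10 11 12 13 14
dp  0  -  1  1  1  2  1  2  2  2  2  3  2  3  3
(- denotes ∞ / unreachable)

3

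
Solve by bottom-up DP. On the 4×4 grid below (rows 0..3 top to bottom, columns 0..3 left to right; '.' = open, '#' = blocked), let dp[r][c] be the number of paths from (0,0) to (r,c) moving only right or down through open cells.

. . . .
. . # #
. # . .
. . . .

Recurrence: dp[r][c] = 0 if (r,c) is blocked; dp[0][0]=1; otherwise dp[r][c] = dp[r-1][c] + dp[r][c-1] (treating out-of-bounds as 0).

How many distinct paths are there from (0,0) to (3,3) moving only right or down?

1

r\c   0   1   2   3
  0   1   1   1   1
  1   1   2   0   0
  2   1   0   0   0
  3   1   1   1   1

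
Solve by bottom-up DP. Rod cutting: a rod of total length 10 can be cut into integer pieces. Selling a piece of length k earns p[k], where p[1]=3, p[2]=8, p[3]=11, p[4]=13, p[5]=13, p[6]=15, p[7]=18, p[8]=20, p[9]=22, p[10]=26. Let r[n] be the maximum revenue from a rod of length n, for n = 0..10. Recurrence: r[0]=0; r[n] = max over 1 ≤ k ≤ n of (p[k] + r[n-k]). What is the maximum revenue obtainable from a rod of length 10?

   n    0    1    2    3    4    5    6    7    8    9   10
r[n]    0    3    8   11   16   19   24   27   32   35   40

40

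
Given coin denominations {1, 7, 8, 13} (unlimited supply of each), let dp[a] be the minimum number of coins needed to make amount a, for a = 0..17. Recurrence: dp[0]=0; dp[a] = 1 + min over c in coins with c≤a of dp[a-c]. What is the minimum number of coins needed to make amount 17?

3

 a  0  1  2  3  4  5  6  7  8  9 10 11 12 13 14 15 16 17
dp  0  1  2  3  4  5  6  1  1  2  3  4  5  1  2  2  2  3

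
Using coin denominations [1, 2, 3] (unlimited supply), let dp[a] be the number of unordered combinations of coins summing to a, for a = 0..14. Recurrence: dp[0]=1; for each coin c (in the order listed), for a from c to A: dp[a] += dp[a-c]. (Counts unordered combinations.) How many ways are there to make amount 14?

24

after  coin     0     1     2     3     4     5     6     7     8     9    10    11    12    13    14
          1     1     1     1     1     1     1     1     1     1     1     1     1     1     1     1
          2     1     1     2     2     3     3     4     4     5     5     6     6     7     7     8
          3     1     1     2     3     4     5     7     8    10    12    14    16    19    21    24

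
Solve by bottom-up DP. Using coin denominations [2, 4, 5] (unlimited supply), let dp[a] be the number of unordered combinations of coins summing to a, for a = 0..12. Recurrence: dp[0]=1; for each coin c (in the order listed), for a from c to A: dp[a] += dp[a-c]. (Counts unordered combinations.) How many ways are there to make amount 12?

5

after  coin     0     1     2     3     4     5     6     7     8     9    10    11    12
          2     1     0     1     0     1     0     1     0     1     0     1     0     1
          4     1     0     1     0     2     0     2     0     3     0     3     0     4
          5     1     0     1     0     2     1     2     1     3     2     4     2     5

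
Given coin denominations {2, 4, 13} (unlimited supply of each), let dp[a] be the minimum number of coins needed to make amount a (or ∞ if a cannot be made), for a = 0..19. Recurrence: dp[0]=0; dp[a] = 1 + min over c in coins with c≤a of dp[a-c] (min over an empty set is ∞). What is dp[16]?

4

 a  0  1  2  3  4  5  6  7  8  9 10 11 12 13 14 15 16 17 18 19
dp  0  -  1  -  1  -  2  -  2  -  3  -  3  1  4  2  4  2  5  3
(- denotes ∞ / unreachable)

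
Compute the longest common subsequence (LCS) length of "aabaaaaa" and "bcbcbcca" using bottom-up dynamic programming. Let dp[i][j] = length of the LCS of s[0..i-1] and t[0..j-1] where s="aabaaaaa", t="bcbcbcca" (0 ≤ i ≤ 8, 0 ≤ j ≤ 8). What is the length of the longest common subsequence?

   ''  b  c  b  c  b  c  c  a
''  0  0  0  0  0  0  0  0  0
 a  0  0  0  0  0  0  0  0  1
 a  0  0  0  0  0  0  0  0  1
 b  0  1  1  1  1  1  1  1  1
 a  0  1  1  1  1  1  1  1  2
 a  0  1  1  1  1  1  1  1  2
 a  0  1  1  1  1  1  1  1  2
 a  0  1  1  1  1  1  1  1  2
 a  0  1  1  1  1  1  1  1  2

2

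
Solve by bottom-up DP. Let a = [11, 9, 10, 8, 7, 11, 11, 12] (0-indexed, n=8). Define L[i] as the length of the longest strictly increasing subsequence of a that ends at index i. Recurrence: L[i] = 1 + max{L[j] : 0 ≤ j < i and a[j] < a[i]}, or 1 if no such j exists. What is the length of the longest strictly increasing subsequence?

4

   i    0    1    2    3    4    5    6    7
a[i]   11    9   10    8    7   11   11   12
L[i]    1    1    2    1    1    3    3    4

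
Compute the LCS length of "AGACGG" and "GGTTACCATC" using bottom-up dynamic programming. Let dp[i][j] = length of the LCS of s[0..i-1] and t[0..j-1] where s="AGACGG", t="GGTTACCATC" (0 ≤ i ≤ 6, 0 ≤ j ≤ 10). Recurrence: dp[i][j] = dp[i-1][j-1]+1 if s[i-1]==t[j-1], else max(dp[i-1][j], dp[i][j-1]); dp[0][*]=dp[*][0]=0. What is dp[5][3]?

2

   ''  G  G  T  T  A  C  C  A  T  C
''  0  0  0  0  0  0  0  0  0  0  0
 A  0  0  0  0  0  1  1  1  1  1  1
 G  0  1  1  1  1  1  1  1  1  1  1
 A  0  1  1  1  1  2  2  2  2  2  2
 C  0  1  1  1  1  2  3  3  3  3  3
 G  0  1  2  2  2  2  3  3  3  3  3
 G  0  1  2  2  2  2  3  3  3  3  3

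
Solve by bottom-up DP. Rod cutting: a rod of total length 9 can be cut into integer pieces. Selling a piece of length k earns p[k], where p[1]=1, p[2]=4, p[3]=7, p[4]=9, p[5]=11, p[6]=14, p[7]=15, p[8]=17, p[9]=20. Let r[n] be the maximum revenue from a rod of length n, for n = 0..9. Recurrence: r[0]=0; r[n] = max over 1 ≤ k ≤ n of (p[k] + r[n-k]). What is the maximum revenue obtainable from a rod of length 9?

21

   n    0    1    2    3    4    5    6    7    8    9
r[n]    0    1    4    7    9   11   14   16   18   21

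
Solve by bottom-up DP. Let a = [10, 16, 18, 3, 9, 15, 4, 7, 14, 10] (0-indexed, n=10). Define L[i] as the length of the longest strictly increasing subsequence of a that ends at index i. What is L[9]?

4

   i    0    1    2    3    4    5    6    7    8    9
a[i]   10   16   18    3    9   15    4    7   14   10
L[i]    1    2    3    1    2    3    2    3    4    4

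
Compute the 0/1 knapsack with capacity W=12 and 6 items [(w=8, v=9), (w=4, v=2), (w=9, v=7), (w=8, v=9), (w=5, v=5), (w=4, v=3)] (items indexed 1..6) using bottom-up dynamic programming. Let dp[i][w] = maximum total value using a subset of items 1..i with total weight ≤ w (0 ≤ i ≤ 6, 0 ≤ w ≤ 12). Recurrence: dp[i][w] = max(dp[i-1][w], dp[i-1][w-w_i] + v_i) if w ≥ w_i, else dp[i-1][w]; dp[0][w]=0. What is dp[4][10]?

i\w   0   1   2   3   4   5   6   7   8   9  10  11  12
  0   0   0   0   0   0   0   0   0   0   0   0   0   0
  1   0   0   0   0   0   0   0   0   9   9   9   9   9
  2   0   0   0   0   2   2   2   2   9   9   9   9  11
  3   0   0   0   0   2   2   2   2   9   9   9   9  11
  4   0   0   0   0   2   2   2   2   9   9   9   9  11
  5   0   0   0   0   2   5   5   5   9   9   9   9  11
  6   0   0   0   0   3   5   5   5   9   9   9   9  12

9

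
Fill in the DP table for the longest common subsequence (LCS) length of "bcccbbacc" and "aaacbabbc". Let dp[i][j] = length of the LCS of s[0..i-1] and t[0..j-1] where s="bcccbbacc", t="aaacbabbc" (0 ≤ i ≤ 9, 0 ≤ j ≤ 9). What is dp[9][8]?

3

   ''  a  a  a  c  b  a  b  b  c
''  0  0  0  0  0  0  0  0  0  0
 b  0  0  0  0  0  1  1  1  1  1
 c  0  0  0  0  1  1  1  1  1  2
 c  0  0  0  0  1  1  1  1  1  2
 c  0  0  0  0  1  1  1  1  1  2
 b  0  0  0  0  1  2  2  2  2  2
 b  0  0  0  0  1  2  2  3  3  3
 a  0  1  1  1  1  2  3  3  3  3
 c  0  1  1  1  2  2  3  3  3  4
 c  0  1  1  1  2  2  3  3  3  4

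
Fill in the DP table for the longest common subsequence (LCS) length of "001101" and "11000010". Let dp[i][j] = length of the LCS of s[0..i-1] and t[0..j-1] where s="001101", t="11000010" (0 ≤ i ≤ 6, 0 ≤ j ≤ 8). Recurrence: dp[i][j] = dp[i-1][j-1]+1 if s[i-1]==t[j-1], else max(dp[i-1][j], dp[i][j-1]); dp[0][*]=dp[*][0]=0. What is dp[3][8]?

   ''  1  1  0  0  0  0  1  0
''  0  0  0  0  0  0  0  0  0
 0  0  0  0  1  1  1  1  1  1
 0  0  0  0  1  2  2  2  2  2
 1  0  1  1  1  2  2  2  3  3
 1  0  1  2  2  2  2  2  3  3
 0  0  1  2  3  3  3  3  3  4
 1  0  1  2  3  3  3  3  4  4

3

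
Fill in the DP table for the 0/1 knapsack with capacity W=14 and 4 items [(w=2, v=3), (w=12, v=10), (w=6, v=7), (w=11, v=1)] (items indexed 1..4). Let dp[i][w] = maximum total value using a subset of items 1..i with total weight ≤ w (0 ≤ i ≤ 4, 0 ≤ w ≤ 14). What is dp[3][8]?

10

i\w   0   1   2   3   4   5   6   7   8   9  10  11  12  13  14
  0   0   0   0   0   0   0   0   0   0   0   0   0   0   0   0
  1   0   0   3   3   3   3   3   3   3   3   3   3   3   3   3
  2   0   0   3   3   3   3   3   3   3   3   3   3  10  10  13
  3   0   0   3   3   3   3   7   7  10  10  10  10  10  10  13
  4   0   0   3   3   3   3   7   7  10  10  10  10  10  10  13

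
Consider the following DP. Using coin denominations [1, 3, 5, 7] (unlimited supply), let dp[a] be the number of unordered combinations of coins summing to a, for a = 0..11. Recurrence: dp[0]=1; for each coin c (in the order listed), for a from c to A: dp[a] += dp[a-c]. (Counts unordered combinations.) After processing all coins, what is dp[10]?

9

after  coin     0     1     2     3     4     5     6     7     8     9    10    11
          1     1     1     1     1     1     1     1     1     1     1     1     1
          3     1     1     1     2     2     2     3     3     3     4     4     4
          5     1     1     1     2     2     3     4     4     5     6     7     8
          7     1     1     1     2     2     3     4     5     6     7     9    10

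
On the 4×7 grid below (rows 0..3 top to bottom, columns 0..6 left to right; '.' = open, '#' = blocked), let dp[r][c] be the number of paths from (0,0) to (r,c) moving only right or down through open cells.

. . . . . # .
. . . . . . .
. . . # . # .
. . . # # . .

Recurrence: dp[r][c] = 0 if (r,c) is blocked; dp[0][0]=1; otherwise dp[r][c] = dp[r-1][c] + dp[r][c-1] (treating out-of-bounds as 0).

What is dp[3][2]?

r\c   0   1   2   3   4   5   6
  0   1   1   1   1   1   0   0
  1   1   2   3   4   5   5   5
  2   1   3   6   0   5   0   5
  3   1   4  10   0   0   0   5

10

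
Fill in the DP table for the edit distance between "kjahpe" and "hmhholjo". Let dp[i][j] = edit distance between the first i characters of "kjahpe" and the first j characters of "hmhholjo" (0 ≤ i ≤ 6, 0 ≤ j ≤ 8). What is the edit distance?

   ''  h  m  h  h  o  l  j  o
''  0  1  2  3  4  5  6  7  8
 k  1  1  2  3  4  5  6  7  8
 j  2  2  2  3  4  5  6  6  7
 a  3  3  3  3  4  5  6  7  7
 h  4  3  4  3  3  4  5  6  7
 p  5  4  4  4  4  4  5  6  7
 e  6  5  5  5  5  5  5  6  7

7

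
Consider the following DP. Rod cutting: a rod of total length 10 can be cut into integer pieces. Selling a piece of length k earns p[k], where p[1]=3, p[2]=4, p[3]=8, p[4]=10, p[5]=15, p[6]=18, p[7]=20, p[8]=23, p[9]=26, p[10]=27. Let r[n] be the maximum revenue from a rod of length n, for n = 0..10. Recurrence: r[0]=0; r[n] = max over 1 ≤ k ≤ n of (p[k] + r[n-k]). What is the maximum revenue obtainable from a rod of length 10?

   n    0    1    2    3    4    5    6    7    8    9   10
r[n]    0    3    6    9   12   15   18   21   24   27   30

30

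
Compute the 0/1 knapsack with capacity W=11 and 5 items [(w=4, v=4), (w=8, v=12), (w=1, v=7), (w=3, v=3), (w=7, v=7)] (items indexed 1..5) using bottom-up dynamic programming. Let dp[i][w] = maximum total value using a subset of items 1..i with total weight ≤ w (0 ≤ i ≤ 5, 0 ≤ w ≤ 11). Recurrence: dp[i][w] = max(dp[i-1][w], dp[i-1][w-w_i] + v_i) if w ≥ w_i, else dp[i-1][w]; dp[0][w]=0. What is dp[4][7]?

i\w   0   1   2   3   4   5   6   7   8   9  10  11
  0   0   0   0   0   0   0   0   0   0   0   0   0
  1   0   0   0   0   4   4   4   4   4   4   4   4
  2   0   0   0   0   4   4   4   4  12  12  12  12
  3   0   7   7   7   7  11  11  11  12  19  19  19
  4   0   7   7   7  10  11  11  11  14  19  19  19
  5   0   7   7   7  10  11  11  11  14  19  19  19

11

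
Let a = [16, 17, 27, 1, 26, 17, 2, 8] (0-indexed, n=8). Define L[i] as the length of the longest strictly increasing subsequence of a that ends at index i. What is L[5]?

   i    0    1    2    3    4    5    6    7
a[i]   16   17   27    1   26   17    2    8
L[i]    1    2    3    1    3    2    2    3

2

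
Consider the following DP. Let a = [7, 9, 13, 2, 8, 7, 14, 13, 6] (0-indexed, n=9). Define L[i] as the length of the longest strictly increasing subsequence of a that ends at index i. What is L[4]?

2

   i    0    1    2    3    4    5    6    7    8
a[i]    7    9   13    2    8    7   14   13    6
L[i]    1    2    3    1    2    2    4    3    2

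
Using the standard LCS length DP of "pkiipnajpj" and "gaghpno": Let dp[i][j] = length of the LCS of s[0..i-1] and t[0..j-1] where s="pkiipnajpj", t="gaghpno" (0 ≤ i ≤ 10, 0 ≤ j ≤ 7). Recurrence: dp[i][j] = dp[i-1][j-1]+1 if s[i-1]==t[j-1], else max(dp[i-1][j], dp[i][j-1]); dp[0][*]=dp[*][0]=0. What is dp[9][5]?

   ''  g  a  g  h  p  n  o
''  0  0  0  0  0  0  0  0
 p  0  0  0  0  0  1  1  1
 k  0  0  0  0  0  1  1  1
 i  0  0  0  0  0  1  1  1
 i  0  0  0  0  0  1  1  1
 p  0  0  0  0  0  1  1  1
 n  0  0  0  0  0  1  2  2
 a  0  0  1  1  1  1  2  2
 j  0  0  1  1  1  1  2  2
 p  0  0  1  1  1  2  2  2
 j  0  0  1  1  1  2  2  2

2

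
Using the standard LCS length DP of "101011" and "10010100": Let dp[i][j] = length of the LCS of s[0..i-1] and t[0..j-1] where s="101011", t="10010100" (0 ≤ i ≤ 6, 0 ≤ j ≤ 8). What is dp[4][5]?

   ''  1  0  0  1  0  1  0  0
''  0  0  0  0  0  0  0  0  0
 1  0  1  1  1  1  1  1  1  1
 0  0  1  2  2  2  2  2  2  2
 1  0  1  2  2  3  3  3  3  3
 0  0  1  2  3  3  4  4  4  4
 1  0  1  2  3  4  4  5  5  5
 1  0  1  2  3  4  4  5  5  5

4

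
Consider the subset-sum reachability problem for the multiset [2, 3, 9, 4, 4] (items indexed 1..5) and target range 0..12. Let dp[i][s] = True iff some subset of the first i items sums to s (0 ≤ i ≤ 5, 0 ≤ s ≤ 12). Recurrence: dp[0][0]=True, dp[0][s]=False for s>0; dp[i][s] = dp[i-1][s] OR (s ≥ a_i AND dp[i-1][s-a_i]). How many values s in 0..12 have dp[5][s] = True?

12

i\s   0   1   2   3   4   5   6   7   8   9  10  11  12
  0   T   F   F   F   F   F   F   F   F   F   F   F   F
  1   T   F   T   F   F   F   F   F   F   F   F   F   F
  2   T   F   T   T   F   T   F   F   F   F   F   F   F
  3   T   F   T   T   F   T   F   F   F   T   F   T   T
  4   T   F   T   T   T   T   T   T   F   T   F   T   T
  5   T   F   T   T   T   T   T   T   T   T   T   T   T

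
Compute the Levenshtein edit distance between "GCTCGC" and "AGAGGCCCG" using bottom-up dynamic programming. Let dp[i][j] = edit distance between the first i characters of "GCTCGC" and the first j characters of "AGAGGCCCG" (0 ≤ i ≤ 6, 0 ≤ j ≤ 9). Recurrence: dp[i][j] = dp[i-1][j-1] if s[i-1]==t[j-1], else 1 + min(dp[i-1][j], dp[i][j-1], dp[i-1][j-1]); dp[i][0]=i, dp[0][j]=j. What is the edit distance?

6

   ''  A  G  A  G  G  C  C  C  G
''  0  1  2  3  4  5  6  7  8  9
 G  1  1  1  2  3  4  5  6  7  8
 C  2  2  2  2  3  4  4  5  6  7
 T  3  3  3  3  3  4  5  5  6  7
 C  4  4  4  4  4  4  4  5  5  6
 G  5  5  4  5  4  4  5  5  6  5
 C  6  6  5  5  5  5  4  5  5  6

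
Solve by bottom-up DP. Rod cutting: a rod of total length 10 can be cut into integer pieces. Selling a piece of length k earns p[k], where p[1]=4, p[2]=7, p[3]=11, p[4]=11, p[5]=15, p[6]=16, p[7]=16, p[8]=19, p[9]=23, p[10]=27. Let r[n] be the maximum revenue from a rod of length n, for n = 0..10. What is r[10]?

40

   n    0    1    2    3    4    5    6    7    8    9   10
r[n]    0    4    8   12   16   20   24   28   32   36   40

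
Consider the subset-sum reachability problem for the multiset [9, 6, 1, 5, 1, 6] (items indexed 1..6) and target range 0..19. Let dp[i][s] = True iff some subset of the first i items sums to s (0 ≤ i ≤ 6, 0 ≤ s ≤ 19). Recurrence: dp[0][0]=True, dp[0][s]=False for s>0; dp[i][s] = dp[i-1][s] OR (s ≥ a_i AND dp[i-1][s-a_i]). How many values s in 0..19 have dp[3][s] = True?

i\s   0   1   2   3   4   5   6   7   8   9  10  11  12  13  14  15  16  17  18  19
  0   T   F   F   F   F   F   F   F   F   F   F   F   F   F   F   F   F   F   F   F
  1   T   F   F   F   F   F   F   F   F   T   F   F   F   F   F   F   F   F   F   F
  2   T   F   F   F   F   F   T   F   F   T   F   F   F   F   F   T   F   F   F   F
  3   T   T   F   F   F   F   T   T   F   T   T   F   F   F   F   T   T   F   F   F
  4   T   T   F   F   F   T   T   T   F   T   T   T   T   F   T   T   T   F   F   F
  5   T   T   T   F   F   T   T   T   T   T   T   T   T   T   T   T   T   T   F   F
  6   T   T   T   F   F   T   T   T   T   T   T   T   T   T   T   T   T   T   T   T

8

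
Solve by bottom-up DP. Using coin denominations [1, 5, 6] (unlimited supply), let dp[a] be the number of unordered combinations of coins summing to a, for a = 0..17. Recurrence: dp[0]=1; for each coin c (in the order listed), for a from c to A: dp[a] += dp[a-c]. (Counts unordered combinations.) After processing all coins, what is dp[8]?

after  coin     0     1     2     3     4     5     6     7     8     9    10    11    12    13    14    15    16    17
          1     1     1     1     1     1     1     1     1     1     1     1     1     1     1     1     1     1     1
          5     1     1     1     1     1     2     2     2     2     2     3     3     3     3     3     4     4     4
          6     1     1     1     1     1     2     3     3     3     3     4     5     6     6     6     7     8     9

3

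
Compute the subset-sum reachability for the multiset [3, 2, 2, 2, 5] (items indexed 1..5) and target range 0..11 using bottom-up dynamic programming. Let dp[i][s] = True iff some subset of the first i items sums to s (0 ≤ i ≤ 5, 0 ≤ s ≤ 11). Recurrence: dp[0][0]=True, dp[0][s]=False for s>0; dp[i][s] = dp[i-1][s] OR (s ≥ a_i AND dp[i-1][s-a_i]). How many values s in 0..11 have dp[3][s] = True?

6

i\s   0   1   2   3   4   5   6   7   8   9  10  11
  0   T   F   F   F   F   F   F   F   F   F   F   F
  1   T   F   F   T   F   F   F   F   F   F   F   F
  2   T   F   T   T   F   T   F   F   F   F   F   F
  3   T   F   T   T   T   T   F   T   F   F   F   F
  4   T   F   T   T   T   T   T   T   F   T   F   F
  5   T   F   T   T   T   T   T   T   T   T   T   T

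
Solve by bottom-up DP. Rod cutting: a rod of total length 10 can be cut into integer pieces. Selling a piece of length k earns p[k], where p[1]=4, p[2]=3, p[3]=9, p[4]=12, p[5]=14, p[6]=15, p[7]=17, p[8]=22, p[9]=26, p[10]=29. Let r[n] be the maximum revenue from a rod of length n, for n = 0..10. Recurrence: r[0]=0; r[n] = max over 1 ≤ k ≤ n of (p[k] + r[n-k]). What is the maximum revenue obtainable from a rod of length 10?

40

   n    0    1    2    3    4    5    6    7    8    9   10
r[n]    0    4    8   12   16   20   24   28   32   36   40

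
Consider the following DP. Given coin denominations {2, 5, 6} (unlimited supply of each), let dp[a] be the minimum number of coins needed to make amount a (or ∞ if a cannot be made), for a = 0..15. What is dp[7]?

 a  0  1  2  3  4  5  6  7  8  9 10 11 12 13 14 15
dp  0  -  1  -  2  1  1  2  2  3  2  2  2  3  3  3
(- denotes ∞ / unreachable)

2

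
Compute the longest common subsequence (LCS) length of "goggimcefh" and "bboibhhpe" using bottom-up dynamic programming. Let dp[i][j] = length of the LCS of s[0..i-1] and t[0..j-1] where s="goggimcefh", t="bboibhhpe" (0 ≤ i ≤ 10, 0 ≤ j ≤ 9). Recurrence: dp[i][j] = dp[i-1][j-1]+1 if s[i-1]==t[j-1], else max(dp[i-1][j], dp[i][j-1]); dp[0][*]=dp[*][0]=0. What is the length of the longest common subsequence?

3

   ''  b  b  o  i  b  h  h  p  e
''  0  0  0  0  0  0  0  0  0  0
 g  0  0  0  0  0  0  0  0  0  0
 o  0  0  0  1  1  1  1  1  1  1
 g  0  0  0  1  1  1  1  1  1  1
 g  0  0  0  1  1  1  1  1  1  1
 i  0  0  0  1  2  2  2  2  2  2
 m  0  0  0  1  2  2  2  2  2  2
 c  0  0  0  1  2  2  2  2  2  2
 e  0  0  0  1  2  2  2  2  2  3
 f  0  0  0  1  2  2  2  2  2  3
 h  0  0  0  1  2  2  3  3  3  3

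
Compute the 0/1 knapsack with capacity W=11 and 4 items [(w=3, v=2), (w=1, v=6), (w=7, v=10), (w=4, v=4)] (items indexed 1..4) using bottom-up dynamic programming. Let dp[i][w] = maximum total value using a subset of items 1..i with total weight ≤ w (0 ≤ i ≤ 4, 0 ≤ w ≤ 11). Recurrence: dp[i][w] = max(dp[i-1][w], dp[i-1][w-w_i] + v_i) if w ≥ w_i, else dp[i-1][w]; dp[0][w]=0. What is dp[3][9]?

i\w   0   1   2   3   4   5   6   7   8   9  10  11
  0   0   0   0   0   0   0   0   0   0   0   0   0
  1   0   0   0   2   2   2   2   2   2   2   2   2
  2   0   6   6   6   8   8   8   8   8   8   8   8
  3   0   6   6   6   8   8   8  10  16  16  16  18
  4   0   6   6   6   8  10  10  10  16  16  16  18

16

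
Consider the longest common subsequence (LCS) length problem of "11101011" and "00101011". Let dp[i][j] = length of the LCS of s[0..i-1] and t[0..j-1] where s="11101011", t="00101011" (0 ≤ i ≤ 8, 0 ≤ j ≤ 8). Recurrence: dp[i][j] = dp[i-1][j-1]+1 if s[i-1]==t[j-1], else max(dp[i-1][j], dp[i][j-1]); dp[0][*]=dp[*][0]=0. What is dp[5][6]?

   ''  0  0  1  0  1  0  1  1
''  0  0  0  0  0  0  0  0  0
 1  0  0  0  1  1  1  1  1  1
 1  0  0  0  1  1  2  2  2  2
 1  0  0  0  1  1  2  2  3  3
 0  0  1  1  1  2  2  3  3  3
 1  0  1  1  2  2  3  3  4  4
 0  0  1  2  2  3  3  4  4  4
 1  0  1  2  3  3  4  4  5  5
 1  0  1  2  3  3  4  4  5  6

3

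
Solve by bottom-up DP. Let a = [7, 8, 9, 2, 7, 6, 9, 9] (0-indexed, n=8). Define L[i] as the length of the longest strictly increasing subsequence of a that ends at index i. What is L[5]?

2

   i    0    1    2    3    4    5    6    7
a[i]    7    8    9    2    7    6    9    9
L[i]    1    2    3    1    2    2    3    3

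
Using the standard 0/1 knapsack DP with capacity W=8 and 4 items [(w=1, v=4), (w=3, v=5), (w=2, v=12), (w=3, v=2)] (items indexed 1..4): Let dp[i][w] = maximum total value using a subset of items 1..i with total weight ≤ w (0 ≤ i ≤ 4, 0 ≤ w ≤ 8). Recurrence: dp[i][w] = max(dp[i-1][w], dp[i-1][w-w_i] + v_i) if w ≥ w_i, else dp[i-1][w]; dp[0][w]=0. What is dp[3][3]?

16

i\w   0   1   2   3   4   5   6   7   8
  0   0   0   0   0   0   0   0   0   0
  1   0   4   4   4   4   4   4   4   4
  2   0   4   4   5   9   9   9   9   9
  3   0   4  12  16  16  17  21  21  21
  4   0   4  12  16  16  17  21  21  21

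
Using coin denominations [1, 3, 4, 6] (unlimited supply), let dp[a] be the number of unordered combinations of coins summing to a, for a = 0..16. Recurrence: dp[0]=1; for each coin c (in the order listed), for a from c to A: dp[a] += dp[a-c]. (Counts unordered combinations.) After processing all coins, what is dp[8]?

after  coin     0     1     2     3     4     5     6     7     8     9    10    11    12    13    14    15    16
          1     1     1     1     1     1     1     1     1     1     1     1     1     1     1     1     1     1
          3     1     1     1     2     2     2     3     3     3     4     4     4     5     5     5     6     6
          4     1     1     1     2     3     3     4     5     6     7     8     9    11    12    13    15    17
          6     1     1     1     2     3     3     5     6     7     9    11    12    16    18    20    24    28

7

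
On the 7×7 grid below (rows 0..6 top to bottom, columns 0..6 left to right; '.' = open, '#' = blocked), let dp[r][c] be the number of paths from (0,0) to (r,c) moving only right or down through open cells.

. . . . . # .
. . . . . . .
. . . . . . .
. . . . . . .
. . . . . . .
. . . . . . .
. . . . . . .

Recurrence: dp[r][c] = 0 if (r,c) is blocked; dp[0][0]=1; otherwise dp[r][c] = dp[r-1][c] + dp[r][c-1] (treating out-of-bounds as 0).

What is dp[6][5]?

461

r\c   0   1   2   3   4   5   6
  0   1   1   1   1   1   0   0
  1   1   2   3   4   5   5   5
  2   1   3   6  10  15  20  25
  3   1   4  10  20  35  55  80
  4   1   5  15  35  70 125 205
  5   1   6  21  56 126 251 456
  6   1   7  28  84 210 461 917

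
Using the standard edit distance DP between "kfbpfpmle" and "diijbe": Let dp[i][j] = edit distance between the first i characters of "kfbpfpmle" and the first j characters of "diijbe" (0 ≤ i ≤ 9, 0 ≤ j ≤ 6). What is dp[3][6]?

   ''  d  i  i  j  b  e
''  0  1  2  3  4  5  6
 k  1  1  2  3  4  5  6
 f  2  2  2  3  4  5  6
 b  3  3  3  3  4  4  5
 p  4  4  4  4  4  5  5
 f  5  5  5  5  5  5  6
 p  6  6  6  6  6  6  6
 m  7  7  7  7  7  7  7
 l  8  8  8  8  8  8  8
 e  9  9  9  9  9  9  8

5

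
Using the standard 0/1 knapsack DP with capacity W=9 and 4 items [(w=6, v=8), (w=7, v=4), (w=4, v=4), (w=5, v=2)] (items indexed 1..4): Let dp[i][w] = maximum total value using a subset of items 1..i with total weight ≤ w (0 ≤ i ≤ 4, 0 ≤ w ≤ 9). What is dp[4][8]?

8

i\w   0   1   2   3   4   5   6   7   8   9
  0   0   0   0   0   0   0   0   0   0   0
  1   0   0   0   0   0   0   8   8   8   8
  2   0   0   0   0   0   0   8   8   8   8
  3   0   0   0   0   4   4   8   8   8   8
  4   0   0   0   0   4   4   8   8   8   8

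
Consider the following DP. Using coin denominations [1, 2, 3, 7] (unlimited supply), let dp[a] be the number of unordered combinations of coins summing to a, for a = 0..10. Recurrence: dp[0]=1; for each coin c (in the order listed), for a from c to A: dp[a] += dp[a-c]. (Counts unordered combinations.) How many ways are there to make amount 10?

after  coin     0     1     2     3     4     5     6     7     8     9    10
          1     1     1     1     1     1     1     1     1     1     1     1
          2     1     1     2     2     3     3     4     4     5     5     6
          3     1     1     2     3     4     5     7     8    10    12    14
          7     1     1     2     3     4     5     7     9    11    14    17

17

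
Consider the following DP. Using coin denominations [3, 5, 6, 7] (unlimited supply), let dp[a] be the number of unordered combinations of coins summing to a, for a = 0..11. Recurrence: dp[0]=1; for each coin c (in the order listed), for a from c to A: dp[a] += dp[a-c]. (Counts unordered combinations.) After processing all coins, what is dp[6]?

after  coin     0     1     2     3     4     5     6     7     8     9    10    11
          3     1     0     0     1     0     0     1     0     0     1     0     0
          5     1     0     0     1     0     1     1     0     1     1     1     1
          6     1     0     0     1     0     1     2     0     1     2     1     2
          7     1     0     0     1     0     1     2     1     1     2     2     2

2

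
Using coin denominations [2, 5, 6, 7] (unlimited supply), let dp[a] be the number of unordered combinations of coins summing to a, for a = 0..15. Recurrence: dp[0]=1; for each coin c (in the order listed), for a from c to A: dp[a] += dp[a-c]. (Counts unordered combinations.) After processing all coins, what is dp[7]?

after  coin     0     1     2     3     4     5     6     7     8     9    10    11    12    13    14    15
          2     1     0     1     0     1     0     1     0     1     0     1     0     1     0     1     0
          5     1     0     1     0     1     1     1     1     1     1     2     1     2     1     2     2
          6     1     0     1     0     1     1     2     1     2     1     3     2     4     2     4     3
          7     1     0     1     0     1     1     2     2     2     2     3     3     5     4     6     5

2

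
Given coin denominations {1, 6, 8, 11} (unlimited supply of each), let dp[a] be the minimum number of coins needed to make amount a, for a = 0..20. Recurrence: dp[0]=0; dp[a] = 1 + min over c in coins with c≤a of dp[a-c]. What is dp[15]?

3

 a  0  1  2  3  4  5  6  7  8  9 10 11 12 13 14 15 16 17 18 19 20
dp  0  1  2  3  4  5  1  2  1  2  3  1  2  3  2  3  2  2  3  2  3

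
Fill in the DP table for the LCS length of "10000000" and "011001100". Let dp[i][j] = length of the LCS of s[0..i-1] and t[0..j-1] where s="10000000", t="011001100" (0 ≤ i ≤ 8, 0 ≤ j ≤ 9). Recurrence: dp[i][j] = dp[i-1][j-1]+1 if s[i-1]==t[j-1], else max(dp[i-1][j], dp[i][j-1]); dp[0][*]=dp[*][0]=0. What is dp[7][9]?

5

   ''  0  1  1  0  0  1  1  0  0
''  0  0  0  0  0  0  0  0  0  0
 1  0  0  1  1  1  1  1  1  1  1
 0  0  1  1  1  2  2  2  2  2  2
 0  0  1  1  1  2  3  3  3  3  3
 0  0  1  1  1  2  3  3  3  4  4
 0  0  1  1  1  2  3  3  3  4  5
 0  0  1  1  1  2  3  3  3  4  5
 0  0  1  1  1  2  3  3  3  4  5
 0  0  1  1  1  2  3  3  3  4  5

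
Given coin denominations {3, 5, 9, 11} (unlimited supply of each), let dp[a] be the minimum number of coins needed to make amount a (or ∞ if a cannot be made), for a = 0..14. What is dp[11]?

1

 a  0  1  2  3  4  5  6  7  8  9 10 11 12 13 14
dp  0  -  -  1  -  1  2  -  2  1  2  1  2  3  2
(- denotes ∞ / unreachable)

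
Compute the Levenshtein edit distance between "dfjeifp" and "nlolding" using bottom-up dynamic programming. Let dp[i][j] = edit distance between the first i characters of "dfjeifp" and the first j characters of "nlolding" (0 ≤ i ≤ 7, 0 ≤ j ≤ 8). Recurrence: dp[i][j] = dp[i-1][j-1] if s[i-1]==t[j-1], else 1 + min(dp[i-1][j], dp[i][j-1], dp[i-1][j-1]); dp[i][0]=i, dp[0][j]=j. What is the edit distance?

7

   ''  n  l  o  l  d  i  n  g
''  0  1  2  3  4  5  6  7  8
 d  1  1  2  3  4  4  5  6  7
 f  2  2  2  3  4  5  5  6  7
 j  3  3  3  3  4  5  6  6  7
 e  4  4  4  4  4  5  6  7  7
 i  5  5  5  5  5  5  5  6  7
 f  6  6  6  6  6  6  6  6  7
 p  7  7  7  7  7  7  7  7  7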